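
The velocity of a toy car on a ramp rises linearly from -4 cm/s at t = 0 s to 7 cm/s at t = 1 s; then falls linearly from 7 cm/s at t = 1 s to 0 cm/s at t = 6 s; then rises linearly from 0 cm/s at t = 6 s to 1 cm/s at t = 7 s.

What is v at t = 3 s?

On 1–6 s the graph is linear from 7 to 0 cm/s: v(3) = 7 + (0 − 7)·(3 − 1)/(6 − 1) = 4.2 cm/s.

4.2 cm/s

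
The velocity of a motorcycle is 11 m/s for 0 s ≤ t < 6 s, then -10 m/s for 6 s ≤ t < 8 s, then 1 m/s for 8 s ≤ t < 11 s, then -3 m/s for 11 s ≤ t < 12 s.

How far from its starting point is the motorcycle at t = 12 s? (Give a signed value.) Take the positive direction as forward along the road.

46 m

Net displacement equals the area under the velocity-time graph (areas below the axis count negative).
0–6 s: 11 × 6 = 66 m
6–8 s: -10 × 2 = -20 m
8–11 s: 1 × 3 = 3 m
11–12 s: -3 × 1 = -3 m
Net displacement = 46 m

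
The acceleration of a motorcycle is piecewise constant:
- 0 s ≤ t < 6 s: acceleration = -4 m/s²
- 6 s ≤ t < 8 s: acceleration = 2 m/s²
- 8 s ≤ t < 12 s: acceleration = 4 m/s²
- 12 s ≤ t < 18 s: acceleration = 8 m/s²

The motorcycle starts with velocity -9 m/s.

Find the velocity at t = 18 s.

35 m/s

Δv equals the area under the a-t graph; then v = v₀ + Δv.
0–6 s: -4 × 6 = -24 m/s
6–8 s: 2 × 2 = 4 m/s
8–12 s: 4 × 4 = 16 m/s
12–18 s: 8 × 6 = 48 m/s
Δv = 44 m/s, so v(18) = -9 + (44) = 35 m/s.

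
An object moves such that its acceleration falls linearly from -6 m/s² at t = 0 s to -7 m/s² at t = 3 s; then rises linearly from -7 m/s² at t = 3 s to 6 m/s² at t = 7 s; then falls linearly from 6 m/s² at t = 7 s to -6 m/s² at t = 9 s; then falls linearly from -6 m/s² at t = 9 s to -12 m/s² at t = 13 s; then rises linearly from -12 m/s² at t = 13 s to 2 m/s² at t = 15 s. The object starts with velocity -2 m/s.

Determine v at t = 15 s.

Δv equals the area under the a-t graph; then v = v₀ + Δv.
0–3 s: ½(-6 + -7)(3) = -19.5 m/s
3–7 s: ½(-7 + 6)(4) = -2 m/s
7–9 s: ½(6 + -6)(2) = 0 m/s
9–13 s: ½(-6 + -12)(4) = -36 m/s
13–15 s: ½(-12 + 2)(2) = -10 m/s
Δv = -67.5 m/s, so v(15) = -2 + (-67.5) = -69.5 m/s.

-69.5 m/s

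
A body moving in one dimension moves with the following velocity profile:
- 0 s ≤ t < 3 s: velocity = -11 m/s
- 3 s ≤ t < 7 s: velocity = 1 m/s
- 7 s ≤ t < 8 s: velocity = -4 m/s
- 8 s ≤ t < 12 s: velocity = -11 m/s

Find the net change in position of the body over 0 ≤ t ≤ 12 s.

-77 m

Displacement is the signed area under the v-t curve.
0–3 s: -11 × 3 = -33 m
3–7 s: 1 × 4 = 4 m
7–8 s: -4 × 1 = -4 m
8–12 s: -11 × 4 = -44 m
Net displacement = -77 m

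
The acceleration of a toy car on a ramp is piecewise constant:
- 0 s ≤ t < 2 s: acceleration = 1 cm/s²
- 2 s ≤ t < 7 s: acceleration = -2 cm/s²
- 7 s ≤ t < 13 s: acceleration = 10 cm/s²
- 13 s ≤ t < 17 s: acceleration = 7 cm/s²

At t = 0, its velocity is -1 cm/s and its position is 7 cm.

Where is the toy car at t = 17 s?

On each constant-a segment, Δv = aΔt and Δx = v₀Δt + ½aΔt²; chain segment to segment.
0–2 s: v starts -1 cm/s; Δx = -1·2 + ½·1·2² = 0 cm; v ends 1 cm/s.
2–7 s: v starts 1 cm/s; Δx = 1·5 + ½·-2·5² = -20 cm; v ends -9 cm/s.
7–13 s: v starts -9 cm/s; Δx = -9·6 + ½·10·6² = 126 cm; v ends 51 cm/s.
13–17 s: v starts 51 cm/s; Δx = 51·4 + ½·7·4² = 260 cm; v ends 79 cm/s.
x(17) = 7 + Σ Δx = 373 cm.

373 cm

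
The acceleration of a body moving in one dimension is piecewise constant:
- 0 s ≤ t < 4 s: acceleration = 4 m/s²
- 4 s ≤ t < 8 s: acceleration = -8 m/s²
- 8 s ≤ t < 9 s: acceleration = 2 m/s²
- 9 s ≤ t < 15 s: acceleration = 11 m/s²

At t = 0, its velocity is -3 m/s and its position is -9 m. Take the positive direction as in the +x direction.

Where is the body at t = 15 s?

On each constant-a segment, Δv = aΔt and Δx = v₀Δt + ½aΔt²; chain segment to segment.
0–4 s: v starts -3 m/s; Δx = -3·4 + ½·4·4² = 20 m; v ends 13 m/s.
4–8 s: v starts 13 m/s; Δx = 13·4 + ½·-8·4² = -12 m; v ends -19 m/s.
8–9 s: v starts -19 m/s; Δx = -19·1 + ½·2·1² = -18 m; v ends -17 m/s.
9–15 s: v starts -17 m/s; Δx = -17·6 + ½·11·6² = 96 m; v ends 49 m/s.
x(15) = -9 + Σ Δx = 77 m.

77 m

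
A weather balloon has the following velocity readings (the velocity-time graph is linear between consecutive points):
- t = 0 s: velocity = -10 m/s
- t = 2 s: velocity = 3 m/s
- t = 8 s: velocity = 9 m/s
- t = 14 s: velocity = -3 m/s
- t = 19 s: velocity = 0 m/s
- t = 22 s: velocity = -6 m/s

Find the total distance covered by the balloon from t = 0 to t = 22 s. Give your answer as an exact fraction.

1084/13 m

Distance (not displacement) is the total path length: add the absolute areas under v-t.
0–2 s: v = 0 at t = 20/13 s; triangle areas 100/13 + 9/13 = 109/13 m
2–8 s: |½(3 + 9)(6)| = 36 m
8–14 s: v = 0 at t = 12.5 s; triangle areas 20.25 + 2.25 = 22.5 m
14–19 s: |½(-3 + 0)(5)| = 7.5 m
19–22 s: |½(0 + -6)(3)| = 9 m
Total distance = 1084/13 m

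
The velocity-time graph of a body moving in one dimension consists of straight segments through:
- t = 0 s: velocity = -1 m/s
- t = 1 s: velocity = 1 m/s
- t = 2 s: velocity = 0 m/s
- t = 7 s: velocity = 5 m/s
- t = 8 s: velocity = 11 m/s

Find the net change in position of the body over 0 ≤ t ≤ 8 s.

21 m

Net displacement equals the area under the velocity-time graph (areas below the axis count negative).
0–1 s: ½(-1 + 1)(1) = 0 m
1–2 s: ½(1 + 0)(1) = 0.5 m
2–7 s: ½(0 + 5)(5) = 12.5 m
7–8 s: ½(5 + 11)(1) = 8 m
Net displacement = 21 m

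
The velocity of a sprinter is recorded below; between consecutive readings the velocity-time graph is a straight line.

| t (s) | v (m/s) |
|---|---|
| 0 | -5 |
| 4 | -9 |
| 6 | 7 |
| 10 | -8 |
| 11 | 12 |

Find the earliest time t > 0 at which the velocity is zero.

t = 5.125 s

v changes sign on 4–6 s (from -9 to 7); the graph is linear there, so v = 0 at t = 4 + (9)·(6 − 4)/(7 − -9) = 5.125 s.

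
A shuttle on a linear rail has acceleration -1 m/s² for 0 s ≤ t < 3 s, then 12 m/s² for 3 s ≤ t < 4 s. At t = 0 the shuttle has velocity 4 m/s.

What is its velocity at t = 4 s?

Δv equals the area under the a-t graph; then v = v₀ + Δv.
0–3 s: -1 × 3 = -3 m/s
3–4 s: 12 × 1 = 12 m/s
Δv = 9 m/s, so v(4) = 4 + (9) = 13 m/s.

13 m/s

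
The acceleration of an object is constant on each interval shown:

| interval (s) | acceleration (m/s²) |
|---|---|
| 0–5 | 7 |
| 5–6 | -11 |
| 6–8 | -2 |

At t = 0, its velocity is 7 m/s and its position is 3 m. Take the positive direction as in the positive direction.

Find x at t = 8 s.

220 m

On each constant-a segment, Δv = aΔt and Δx = v₀Δt + ½aΔt²; chain segment to segment.
0–5 s: v starts 7 m/s; Δx = 7·5 + ½·7·5² = 122.5 m; v ends 42 m/s.
5–6 s: v starts 42 m/s; Δx = 42·1 + ½·-11·1² = 36.5 m; v ends 31 m/s.
6–8 s: v starts 31 m/s; Δx = 31·2 + ½·-2·2² = 58 m; v ends 27 m/s.
x(8) = 3 + Σ Δx = 220 m.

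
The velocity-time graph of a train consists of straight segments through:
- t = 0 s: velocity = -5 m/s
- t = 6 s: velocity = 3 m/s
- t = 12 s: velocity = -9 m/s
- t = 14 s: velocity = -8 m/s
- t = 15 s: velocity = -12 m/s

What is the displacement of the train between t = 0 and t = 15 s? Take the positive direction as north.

Displacement is the signed area under the v-t curve.
0–6 s: ½(-5 + 3)(6) = -6 m
6–12 s: ½(3 + -9)(6) = -18 m
12–14 s: ½(-9 + -8)(2) = -17 m
14–15 s: ½(-8 + -12)(1) = -10 m
Net displacement = -51 m

-51 m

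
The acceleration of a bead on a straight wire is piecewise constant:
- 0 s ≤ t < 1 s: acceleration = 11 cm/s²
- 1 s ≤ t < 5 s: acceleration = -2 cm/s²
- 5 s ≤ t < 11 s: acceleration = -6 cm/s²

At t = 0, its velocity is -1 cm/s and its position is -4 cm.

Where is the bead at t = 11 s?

-71.5 cm

On each constant-a segment, Δv = aΔt and Δx = v₀Δt + ½aΔt²; chain segment to segment.
0–1 s: v starts -1 cm/s; Δx = -1·1 + ½·11·1² = 4.5 cm; v ends 10 cm/s.
1–5 s: v starts 10 cm/s; Δx = 10·4 + ½·-2·4² = 24 cm; v ends 2 cm/s.
5–11 s: v starts 2 cm/s; Δx = 2·6 + ½·-6·6² = -96 cm; v ends -34 cm/s.
x(11) = -4 + Σ Δx = -71.5 cm.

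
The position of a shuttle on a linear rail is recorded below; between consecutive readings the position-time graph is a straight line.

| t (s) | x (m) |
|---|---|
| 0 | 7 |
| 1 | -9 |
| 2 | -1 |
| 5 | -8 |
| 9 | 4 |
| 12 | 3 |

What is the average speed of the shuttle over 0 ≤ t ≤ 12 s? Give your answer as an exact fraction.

11/3 m/s

Average speed = (total path length)/(elapsed time); on a piecewise-linear x-t graph the path length is Σ|Δx|.
0–1 s: |Δx| = |-9 − 7| = 16 m
1–2 s: |Δx| = |-1 − -9| = 8 m
2–5 s: |Δx| = |-8 − -1| = 7 m
5–9 s: |Δx| = |4 − -8| = 12 m
9–12 s: |Δx| = |3 − 4| = 1 m
Total path = 44 m; average speed = 44/12 = 11/3 m/s.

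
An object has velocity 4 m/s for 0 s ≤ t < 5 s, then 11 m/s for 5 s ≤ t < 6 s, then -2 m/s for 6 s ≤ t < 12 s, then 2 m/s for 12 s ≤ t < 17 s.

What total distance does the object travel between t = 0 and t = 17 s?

53 m

Total distance travelled is ∫|v| dt — sum the magnitudes of each area piece.
0–5 s: |4| × 5 = 20 m
5–6 s: |11| × 1 = 11 m
6–12 s: |-2| × 6 = 12 m
12–17 s: |2| × 5 = 10 m
Total distance = 53 m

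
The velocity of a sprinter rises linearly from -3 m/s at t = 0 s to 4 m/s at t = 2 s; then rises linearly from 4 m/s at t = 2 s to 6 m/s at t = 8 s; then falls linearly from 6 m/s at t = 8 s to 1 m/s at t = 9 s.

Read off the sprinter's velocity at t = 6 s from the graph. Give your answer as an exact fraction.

16/3 m/s

On 2–8 s the graph is linear from 4 to 6 m/s: v(6) = 4 + (6 − 4)·(6 − 2)/(8 − 2) = 16/3 m/s.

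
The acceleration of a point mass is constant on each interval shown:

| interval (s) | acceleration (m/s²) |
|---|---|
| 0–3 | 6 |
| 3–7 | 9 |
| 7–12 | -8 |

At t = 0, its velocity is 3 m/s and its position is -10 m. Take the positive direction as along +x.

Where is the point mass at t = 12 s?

On each constant-a segment, Δv = aΔt and Δx = v₀Δt + ½aΔt²; chain segment to segment.
0–3 s: v starts 3 m/s; Δx = 3·3 + ½·6·3² = 36 m; v ends 21 m/s.
3–7 s: v starts 21 m/s; Δx = 21·4 + ½·9·4² = 156 m; v ends 57 m/s.
7–12 s: v starts 57 m/s; Δx = 57·5 + ½·-8·5² = 185 m; v ends 17 m/s.
x(12) = -10 + Σ Δx = 367 m.

367 m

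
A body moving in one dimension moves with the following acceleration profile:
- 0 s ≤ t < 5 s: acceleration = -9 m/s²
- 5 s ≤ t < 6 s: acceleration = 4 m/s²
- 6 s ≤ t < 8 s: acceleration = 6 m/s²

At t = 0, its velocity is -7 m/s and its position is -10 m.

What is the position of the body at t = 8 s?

On each constant-a segment, Δv = aΔt and Δx = v₀Δt + ½aΔt²; chain segment to segment.
0–5 s: v starts -7 m/s; Δx = -7·5 + ½·-9·5² = -147.5 m; v ends -52 m/s.
5–6 s: v starts -52 m/s; Δx = -52·1 + ½·4·1² = -50 m; v ends -48 m/s.
6–8 s: v starts -48 m/s; Δx = -48·2 + ½·6·2² = -84 m; v ends -36 m/s.
x(8) = -10 + Σ Δx = -291.5 m.

-291.5 m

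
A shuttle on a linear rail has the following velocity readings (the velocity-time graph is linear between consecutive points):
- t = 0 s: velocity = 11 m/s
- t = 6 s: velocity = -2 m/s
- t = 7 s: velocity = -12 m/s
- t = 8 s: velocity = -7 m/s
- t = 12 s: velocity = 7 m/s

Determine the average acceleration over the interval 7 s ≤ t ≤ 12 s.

3.8 m/s²

Average acceleration = Δv/Δt = (7 − -12)/(12 − 7) = 3.8 m/s².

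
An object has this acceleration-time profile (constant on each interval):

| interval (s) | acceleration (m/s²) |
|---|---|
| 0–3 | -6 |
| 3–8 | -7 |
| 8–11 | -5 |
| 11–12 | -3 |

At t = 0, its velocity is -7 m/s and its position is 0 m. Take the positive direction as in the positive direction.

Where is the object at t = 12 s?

-539.5 m

On each constant-a segment, Δv = aΔt and Δx = v₀Δt + ½aΔt²; chain segment to segment.
0–3 s: v starts -7 m/s; Δx = -7·3 + ½·-6·3² = -48 m; v ends -25 m/s.
3–8 s: v starts -25 m/s; Δx = -25·5 + ½·-7·5² = -212.5 m; v ends -60 m/s.
8–11 s: v starts -60 m/s; Δx = -60·3 + ½·-5·3² = -202.5 m; v ends -75 m/s.
11–12 s: v starts -75 m/s; Δx = -75·1 + ½·-3·1² = -76.5 m; v ends -78 m/s.
x(12) = 0 + Σ Δx = -539.5 m.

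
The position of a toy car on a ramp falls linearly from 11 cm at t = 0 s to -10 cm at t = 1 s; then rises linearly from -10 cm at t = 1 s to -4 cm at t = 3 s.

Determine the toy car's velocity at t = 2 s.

3 cm/s

Velocity is the slope of the x-t graph on 1–3 s: (-4 − -10)/(3 − 1) = 3 cm/s.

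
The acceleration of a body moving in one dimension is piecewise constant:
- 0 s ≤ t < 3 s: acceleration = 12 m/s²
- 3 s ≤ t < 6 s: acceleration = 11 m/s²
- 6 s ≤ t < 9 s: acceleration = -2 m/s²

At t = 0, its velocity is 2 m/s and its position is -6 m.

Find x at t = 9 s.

421.5 m

On each constant-a segment, Δv = aΔt and Δx = v₀Δt + ½aΔt²; chain segment to segment.
0–3 s: v starts 2 m/s; Δx = 2·3 + ½·12·3² = 60 m; v ends 38 m/s.
3–6 s: v starts 38 m/s; Δx = 38·3 + ½·11·3² = 163.5 m; v ends 71 m/s.
6–9 s: v starts 71 m/s; Δx = 71·3 + ½·-2·3² = 204 m; v ends 65 m/s.
x(9) = -6 + Σ Δx = 421.5 m.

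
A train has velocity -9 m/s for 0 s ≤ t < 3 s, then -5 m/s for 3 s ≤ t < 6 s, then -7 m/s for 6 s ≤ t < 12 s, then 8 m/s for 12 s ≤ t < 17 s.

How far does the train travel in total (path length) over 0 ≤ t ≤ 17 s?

Distance (not displacement) is the total path length: add the absolute areas under v-t.
0–3 s: |-9| × 3 = 27 m
3–6 s: |-5| × 3 = 15 m
6–12 s: |-7| × 6 = 42 m
12–17 s: |8| × 5 = 40 m
Total distance = 124 m

124 m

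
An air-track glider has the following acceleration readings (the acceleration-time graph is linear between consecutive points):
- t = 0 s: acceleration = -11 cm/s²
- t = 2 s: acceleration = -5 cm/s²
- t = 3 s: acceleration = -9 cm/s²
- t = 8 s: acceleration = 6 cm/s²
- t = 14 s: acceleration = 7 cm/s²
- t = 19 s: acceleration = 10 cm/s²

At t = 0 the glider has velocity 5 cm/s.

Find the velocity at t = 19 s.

56 cm/s

Δv equals the area under the a-t graph; then v = v₀ + Δv.
0–2 s: ½(-11 + -5)(2) = -16 cm/s
2–3 s: ½(-5 + -9)(1) = -7 cm/s
3–8 s: ½(-9 + 6)(5) = -7.5 cm/s
8–14 s: ½(6 + 7)(6) = 39 cm/s
14–19 s: ½(7 + 10)(5) = 42.5 cm/s
Δv = 51 cm/s, so v(19) = 5 + (51) = 56 cm/s.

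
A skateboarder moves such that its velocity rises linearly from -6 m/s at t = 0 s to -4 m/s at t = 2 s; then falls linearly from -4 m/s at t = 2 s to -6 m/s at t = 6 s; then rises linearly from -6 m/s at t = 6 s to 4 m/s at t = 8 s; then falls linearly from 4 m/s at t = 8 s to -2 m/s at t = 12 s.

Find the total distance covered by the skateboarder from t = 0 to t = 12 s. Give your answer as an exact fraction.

628/15 m

Distance (not displacement) is the total path length: add the absolute areas under v-t.
0–2 s: |½(-6 + -4)(2)| = 10 m
2–6 s: |½(-4 + -6)(4)| = 20 m
6–8 s: v = 0 at t = 7.2 s; triangle areas 3.6 + 1.6 = 5.2 m
8–12 s: v = 0 at t = 32/3 s; triangle areas 16/3 + 4/3 = 20/3 m
Total distance = 628/15 m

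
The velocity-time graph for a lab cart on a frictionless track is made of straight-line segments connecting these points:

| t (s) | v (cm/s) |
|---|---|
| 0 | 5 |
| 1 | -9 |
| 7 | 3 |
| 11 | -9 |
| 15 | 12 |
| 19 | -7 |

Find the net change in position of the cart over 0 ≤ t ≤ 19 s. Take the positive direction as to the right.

-16 cm

Net displacement equals the area under the velocity-time graph (areas below the axis count negative).
0–1 s: ½(5 + -9)(1) = -2 cm
1–7 s: ½(-9 + 3)(6) = -18 cm
7–11 s: ½(3 + -9)(4) = -12 cm
11–15 s: ½(-9 + 12)(4) = 6 cm
15–19 s: ½(12 + -7)(4) = 10 cm
Net displacement = -16 cm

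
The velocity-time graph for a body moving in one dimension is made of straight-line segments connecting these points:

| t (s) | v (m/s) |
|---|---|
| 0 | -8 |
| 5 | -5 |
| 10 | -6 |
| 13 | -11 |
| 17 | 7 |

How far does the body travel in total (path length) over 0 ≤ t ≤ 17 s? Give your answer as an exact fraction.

1879/18 m

Total distance travelled is ∫|v| dt — sum the magnitudes of each area piece.
0–5 s: |½(-8 + -5)(5)| = 32.5 m
5–10 s: |½(-5 + -6)(5)| = 27.5 m
10–13 s: |½(-6 + -11)(3)| = 25.5 m
13–17 s: v = 0 at t = 139/9 s; triangle areas 121/9 + 49/9 = 170/9 m
Total distance = 1879/18 m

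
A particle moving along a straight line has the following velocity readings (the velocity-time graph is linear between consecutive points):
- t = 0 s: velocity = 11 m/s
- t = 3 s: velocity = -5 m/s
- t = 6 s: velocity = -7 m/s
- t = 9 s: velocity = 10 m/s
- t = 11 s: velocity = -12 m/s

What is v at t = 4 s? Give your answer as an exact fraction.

On 3–6 s the graph is linear from -5 to -7 m/s: v(4) = -5 + (-7 − -5)·(4 − 3)/(6 − 3) = -17/3 m/s.

-17/3 m/s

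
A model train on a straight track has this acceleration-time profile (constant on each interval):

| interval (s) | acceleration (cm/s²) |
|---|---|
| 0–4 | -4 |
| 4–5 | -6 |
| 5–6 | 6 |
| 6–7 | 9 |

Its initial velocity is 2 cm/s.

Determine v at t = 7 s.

-5 cm/s

Δv equals the area under the a-t graph; then v = v₀ + Δv.
0–4 s: -4 × 4 = -16 cm/s
4–5 s: -6 × 1 = -6 cm/s
5–6 s: 6 × 1 = 6 cm/s
6–7 s: 9 × 1 = 9 cm/s
Δv = -7 cm/s, so v(7) = 2 + (-7) = -5 cm/s.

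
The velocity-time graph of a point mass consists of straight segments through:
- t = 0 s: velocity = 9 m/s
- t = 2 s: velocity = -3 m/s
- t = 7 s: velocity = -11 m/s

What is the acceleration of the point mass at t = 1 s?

Acceleration is the slope of the v-t graph on 0–2 s: (-3 − 9)/(2 − 0) = -6 m/s².

-6 m/s²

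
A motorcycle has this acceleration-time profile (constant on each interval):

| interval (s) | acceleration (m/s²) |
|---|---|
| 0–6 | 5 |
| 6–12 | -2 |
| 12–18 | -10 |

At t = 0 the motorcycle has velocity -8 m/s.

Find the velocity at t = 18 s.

-50 m/s

Δv equals the area under the a-t graph; then v = v₀ + Δv.
0–6 s: 5 × 6 = 30 m/s
6–12 s: -2 × 6 = -12 m/s
12–18 s: -10 × 6 = -60 m/s
Δv = -42 m/s, so v(18) = -8 + (-42) = -50 m/s.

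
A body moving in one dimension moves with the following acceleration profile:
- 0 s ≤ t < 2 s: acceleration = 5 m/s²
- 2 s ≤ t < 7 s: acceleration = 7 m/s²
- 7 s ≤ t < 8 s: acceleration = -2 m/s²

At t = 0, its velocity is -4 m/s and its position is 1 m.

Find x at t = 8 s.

On each constant-a segment, Δv = aΔt and Δx = v₀Δt + ½aΔt²; chain segment to segment.
0–2 s: v starts -4 m/s; Δx = -4·2 + ½·5·2² = 2 m; v ends 6 m/s.
2–7 s: v starts 6 m/s; Δx = 6·5 + ½·7·5² = 117.5 m; v ends 41 m/s.
7–8 s: v starts 41 m/s; Δx = 41·1 + ½·-2·1² = 40 m; v ends 39 m/s.
x(8) = 1 + Σ Δx = 160.5 m.

160.5 m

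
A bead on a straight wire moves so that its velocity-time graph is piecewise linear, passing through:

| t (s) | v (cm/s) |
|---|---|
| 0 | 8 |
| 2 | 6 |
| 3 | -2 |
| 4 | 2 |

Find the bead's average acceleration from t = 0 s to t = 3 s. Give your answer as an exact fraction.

-10/3 cm/s²

Average acceleration = Δv/Δt = (-2 − 8)/(3 − 0) = -10/3 cm/s².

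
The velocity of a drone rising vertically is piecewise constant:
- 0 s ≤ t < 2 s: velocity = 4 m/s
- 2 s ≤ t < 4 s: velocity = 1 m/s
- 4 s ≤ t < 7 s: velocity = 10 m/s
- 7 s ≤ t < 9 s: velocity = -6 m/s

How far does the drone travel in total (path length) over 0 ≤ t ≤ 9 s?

Total distance travelled is ∫|v| dt — sum the magnitudes of each area piece.
0–2 s: |4| × 2 = 8 m
2–4 s: |1| × 2 = 2 m
4–7 s: |10| × 3 = 30 m
7–9 s: |-6| × 2 = 12 m
Total distance = 52 m

52 m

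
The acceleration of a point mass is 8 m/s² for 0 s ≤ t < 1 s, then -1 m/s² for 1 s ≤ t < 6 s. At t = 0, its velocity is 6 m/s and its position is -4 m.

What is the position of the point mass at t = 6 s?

63.5 m

On each constant-a segment, Δv = aΔt and Δx = v₀Δt + ½aΔt²; chain segment to segment.
0–1 s: v starts 6 m/s; Δx = 6·1 + ½·8·1² = 10 m; v ends 14 m/s.
1–6 s: v starts 14 m/s; Δx = 14·5 + ½·-1·5² = 57.5 m; v ends 9 m/s.
x(6) = -4 + Σ Δx = 63.5 m.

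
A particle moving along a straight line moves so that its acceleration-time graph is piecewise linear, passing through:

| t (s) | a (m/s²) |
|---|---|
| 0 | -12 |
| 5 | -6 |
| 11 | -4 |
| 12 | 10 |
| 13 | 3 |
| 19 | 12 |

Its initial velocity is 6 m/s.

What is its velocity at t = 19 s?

-14.5 m/s

Δv equals the area under the a-t graph; then v = v₀ + Δv.
0–5 s: ½(-12 + -6)(5) = -45 m/s
5–11 s: ½(-6 + -4)(6) = -30 m/s
11–12 s: ½(-4 + 10)(1) = 3 m/s
12–13 s: ½(10 + 3)(1) = 6.5 m/s
13–19 s: ½(3 + 12)(6) = 45 m/s
Δv = -20.5 m/s, so v(19) = 6 + (-20.5) = -14.5 m/s.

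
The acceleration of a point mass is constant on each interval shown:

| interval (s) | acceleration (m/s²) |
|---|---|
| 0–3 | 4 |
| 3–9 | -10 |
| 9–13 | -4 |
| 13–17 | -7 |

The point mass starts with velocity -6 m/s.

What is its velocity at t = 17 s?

-98 m/s

Δv equals the area under the a-t graph; then v = v₀ + Δv.
0–3 s: 4 × 3 = 12 m/s
3–9 s: -10 × 6 = -60 m/s
9–13 s: -4 × 4 = -16 m/s
13–17 s: -7 × 4 = -28 m/s
Δv = -92 m/s, so v(17) = -6 + (-92) = -98 m/s.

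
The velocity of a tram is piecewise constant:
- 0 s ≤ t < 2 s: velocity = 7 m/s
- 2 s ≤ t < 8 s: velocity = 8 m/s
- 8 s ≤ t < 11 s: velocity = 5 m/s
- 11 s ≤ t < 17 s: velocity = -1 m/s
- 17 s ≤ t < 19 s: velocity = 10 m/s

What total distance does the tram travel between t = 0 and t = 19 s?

Total distance travelled is ∫|v| dt — sum the magnitudes of each area piece.
0–2 s: |7| × 2 = 14 m
2–8 s: |8| × 6 = 48 m
8–11 s: |5| × 3 = 15 m
11–17 s: |-1| × 6 = 6 m
17–19 s: |10| × 2 = 20 m
Total distance = 103 m

103 m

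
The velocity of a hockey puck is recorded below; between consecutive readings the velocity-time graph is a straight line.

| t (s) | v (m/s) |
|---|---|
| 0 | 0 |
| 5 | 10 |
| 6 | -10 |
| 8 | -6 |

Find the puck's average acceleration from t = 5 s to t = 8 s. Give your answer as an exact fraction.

-16/3 m/s²

Average acceleration = Δv/Δt = (-6 − 10)/(8 − 5) = -16/3 m/s².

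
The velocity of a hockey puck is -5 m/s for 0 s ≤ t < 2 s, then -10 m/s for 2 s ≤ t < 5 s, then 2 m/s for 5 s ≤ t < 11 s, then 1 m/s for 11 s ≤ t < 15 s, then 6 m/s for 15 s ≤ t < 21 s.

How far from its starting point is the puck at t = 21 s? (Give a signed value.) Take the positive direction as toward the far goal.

12 m

Net displacement equals the area under the velocity-time graph (areas below the axis count negative).
0–2 s: -5 × 2 = -10 m
2–5 s: -10 × 3 = -30 m
5–11 s: 2 × 6 = 12 m
11–15 s: 1 × 4 = 4 m
15–21 s: 6 × 6 = 36 m
Net displacement = 12 m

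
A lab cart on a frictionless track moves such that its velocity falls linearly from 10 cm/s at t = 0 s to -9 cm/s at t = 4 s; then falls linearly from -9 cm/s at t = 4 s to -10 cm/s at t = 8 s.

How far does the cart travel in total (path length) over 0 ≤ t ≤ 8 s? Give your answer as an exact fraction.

Total distance travelled is ∫|v| dt — sum the magnitudes of each area piece.
0–4 s: v = 0 at t = 40/19 s; triangle areas 200/19 + 162/19 = 362/19 cm
4–8 s: |½(-9 + -10)(4)| = 38 cm
Total distance = 1084/19 cm

1084/19 cm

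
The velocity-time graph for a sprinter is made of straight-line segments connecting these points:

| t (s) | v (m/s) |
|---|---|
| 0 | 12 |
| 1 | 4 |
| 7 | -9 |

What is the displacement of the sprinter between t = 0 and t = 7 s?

-7 m

Net displacement equals the area under the velocity-time graph (areas below the axis count negative).
0–1 s: ½(12 + 4)(1) = 8 m
1–7 s: ½(4 + -9)(6) = -15 m
Net displacement = -7 m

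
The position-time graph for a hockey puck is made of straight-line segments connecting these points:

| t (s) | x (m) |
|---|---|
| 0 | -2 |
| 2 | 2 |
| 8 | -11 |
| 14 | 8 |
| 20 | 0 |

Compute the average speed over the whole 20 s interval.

Average speed = (total path length)/(elapsed time); on a piecewise-linear x-t graph the path length is Σ|Δx|.
0–2 s: |Δx| = |2 − -2| = 4 m
2–8 s: |Δx| = |-11 − 2| = 13 m
8–14 s: |Δx| = |8 − -11| = 19 m
14–20 s: |Δx| = |0 − 8| = 8 m
Total path = 44 m; average speed = 44/20 = 2.2 m/s.

2.2 m/s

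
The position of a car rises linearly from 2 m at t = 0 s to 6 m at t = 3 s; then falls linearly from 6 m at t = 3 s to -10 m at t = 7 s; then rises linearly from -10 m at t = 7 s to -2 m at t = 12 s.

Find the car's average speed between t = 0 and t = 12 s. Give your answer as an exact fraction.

7/3 m/s

Average speed = (total path length)/(elapsed time); on a piecewise-linear x-t graph the path length is Σ|Δx|.
0–3 s: |Δx| = |6 − 2| = 4 m
3–7 s: |Δx| = |-10 − 6| = 16 m
7–12 s: |Δx| = |-2 − -10| = 8 m
Total path = 28 m; average speed = 28/12 = 7/3 m/s.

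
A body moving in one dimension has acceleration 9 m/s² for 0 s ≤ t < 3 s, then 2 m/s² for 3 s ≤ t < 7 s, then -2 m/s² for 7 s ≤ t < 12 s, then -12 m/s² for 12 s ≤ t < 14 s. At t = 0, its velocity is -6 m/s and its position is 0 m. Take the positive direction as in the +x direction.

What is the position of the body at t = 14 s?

On each constant-a segment, Δv = aΔt and Δx = v₀Δt + ½aΔt²; chain segment to segment.
0–3 s: v starts -6 m/s; Δx = -6·3 + ½·9·3² = 22.5 m; v ends 21 m/s.
3–7 s: v starts 21 m/s; Δx = 21·4 + ½·2·4² = 100 m; v ends 29 m/s.
7–12 s: v starts 29 m/s; Δx = 29·5 + ½·-2·5² = 120 m; v ends 19 m/s.
12–14 s: v starts 19 m/s; Δx = 19·2 + ½·-12·2² = 14 m; v ends -5 m/s.
x(14) = 0 + Σ Δx = 256.5 m.

256.5 m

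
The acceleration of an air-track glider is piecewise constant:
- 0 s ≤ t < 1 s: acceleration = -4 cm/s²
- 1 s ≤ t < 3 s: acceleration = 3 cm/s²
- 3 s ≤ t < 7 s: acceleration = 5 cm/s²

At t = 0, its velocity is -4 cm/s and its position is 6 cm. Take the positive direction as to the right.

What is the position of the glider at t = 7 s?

On each constant-a segment, Δv = aΔt and Δx = v₀Δt + ½aΔt²; chain segment to segment.
0–1 s: v starts -4 cm/s; Δx = -4·1 + ½·-4·1² = -6 cm; v ends -8 cm/s.
1–3 s: v starts -8 cm/s; Δx = -8·2 + ½·3·2² = -10 cm; v ends -2 cm/s.
3–7 s: v starts -2 cm/s; Δx = -2·4 + ½·5·4² = 32 cm; v ends 18 cm/s.
x(7) = 6 + Σ Δx = 22 cm.

22 cm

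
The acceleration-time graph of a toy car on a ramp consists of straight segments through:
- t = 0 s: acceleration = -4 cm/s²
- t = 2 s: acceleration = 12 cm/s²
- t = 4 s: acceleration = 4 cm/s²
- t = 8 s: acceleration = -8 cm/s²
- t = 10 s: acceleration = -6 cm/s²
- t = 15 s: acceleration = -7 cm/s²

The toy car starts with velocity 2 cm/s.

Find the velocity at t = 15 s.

-28.5 cm/s

Δv equals the area under the a-t graph; then v = v₀ + Δv.
0–2 s: ½(-4 + 12)(2) = 8 cm/s
2–4 s: ½(12 + 4)(2) = 16 cm/s
4–8 s: ½(4 + -8)(4) = -8 cm/s
8–10 s: ½(-8 + -6)(2) = -14 cm/s
10–15 s: ½(-6 + -7)(5) = -32.5 cm/s
Δv = -30.5 cm/s, so v(15) = 2 + (-30.5) = -28.5 cm/s.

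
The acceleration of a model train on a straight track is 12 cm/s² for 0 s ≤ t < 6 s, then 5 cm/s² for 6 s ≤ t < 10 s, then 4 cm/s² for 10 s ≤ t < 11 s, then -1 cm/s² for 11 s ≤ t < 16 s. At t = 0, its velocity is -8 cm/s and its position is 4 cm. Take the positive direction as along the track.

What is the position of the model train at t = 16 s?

On each constant-a segment, Δv = aΔt and Δx = v₀Δt + ½aΔt²; chain segment to segment.
0–6 s: v starts -8 cm/s; Δx = -8·6 + ½·12·6² = 168 cm; v ends 64 cm/s.
6–10 s: v starts 64 cm/s; Δx = 64·4 + ½·5·4² = 296 cm; v ends 84 cm/s.
10–11 s: v starts 84 cm/s; Δx = 84·1 + ½·4·1² = 86 cm; v ends 88 cm/s.
11–16 s: v starts 88 cm/s; Δx = 88·5 + ½·-1·5² = 427.5 cm; v ends 83 cm/s.
x(16) = 4 + Σ Δx = 981.5 cm.

981.5 cm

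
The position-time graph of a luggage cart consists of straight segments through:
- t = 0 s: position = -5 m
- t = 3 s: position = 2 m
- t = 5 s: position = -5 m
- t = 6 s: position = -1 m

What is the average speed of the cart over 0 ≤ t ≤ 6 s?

Average speed = (total path length)/(elapsed time); on a piecewise-linear x-t graph the path length is Σ|Δx|.
0–3 s: |Δx| = |2 − -5| = 7 m
3–5 s: |Δx| = |-5 − 2| = 7 m
5–6 s: |Δx| = |-1 − -5| = 4 m
Total path = 18 m; average speed = 18/6 = 3 m/s.

3 m/s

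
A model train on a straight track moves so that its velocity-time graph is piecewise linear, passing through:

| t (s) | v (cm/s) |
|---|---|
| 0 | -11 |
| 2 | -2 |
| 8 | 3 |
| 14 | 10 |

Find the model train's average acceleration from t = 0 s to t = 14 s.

Average acceleration = Δv/Δt = (10 − -11)/(14 − 0) = 1.5 cm/s².

1.5 cm/s²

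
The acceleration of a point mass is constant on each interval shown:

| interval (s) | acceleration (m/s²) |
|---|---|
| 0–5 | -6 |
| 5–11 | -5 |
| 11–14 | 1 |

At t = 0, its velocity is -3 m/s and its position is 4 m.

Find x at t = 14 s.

On each constant-a segment, Δv = aΔt and Δx = v₀Δt + ½aΔt²; chain segment to segment.
0–5 s: v starts -3 m/s; Δx = -3·5 + ½·-6·5² = -90 m; v ends -33 m/s.
5–11 s: v starts -33 m/s; Δx = -33·6 + ½·-5·6² = -288 m; v ends -63 m/s.
11–14 s: v starts -63 m/s; Δx = -63·3 + ½·1·3² = -184.5 m; v ends -60 m/s.
x(14) = 4 + Σ Δx = -558.5 m.

-558.5 m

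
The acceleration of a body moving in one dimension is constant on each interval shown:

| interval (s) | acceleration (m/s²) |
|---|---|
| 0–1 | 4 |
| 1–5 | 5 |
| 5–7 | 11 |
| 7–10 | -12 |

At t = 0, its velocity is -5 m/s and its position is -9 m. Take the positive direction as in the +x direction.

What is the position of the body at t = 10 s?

153 m

On each constant-a segment, Δv = aΔt and Δx = v₀Δt + ½aΔt²; chain segment to segment.
0–1 s: v starts -5 m/s; Δx = -5·1 + ½·4·1² = -3 m; v ends -1 m/s.
1–5 s: v starts -1 m/s; Δx = -1·4 + ½·5·4² = 36 m; v ends 19 m/s.
5–7 s: v starts 19 m/s; Δx = 19·2 + ½·11·2² = 60 m; v ends 41 m/s.
7–10 s: v starts 41 m/s; Δx = 41·3 + ½·-12·3² = 69 m; v ends 5 m/s.
x(10) = -9 + Σ Δx = 153 m.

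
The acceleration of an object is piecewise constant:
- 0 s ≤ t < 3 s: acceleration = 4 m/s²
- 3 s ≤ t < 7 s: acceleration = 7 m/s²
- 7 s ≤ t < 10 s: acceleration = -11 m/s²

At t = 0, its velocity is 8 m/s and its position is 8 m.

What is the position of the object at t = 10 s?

280.5 m

On each constant-a segment, Δv = aΔt and Δx = v₀Δt + ½aΔt²; chain segment to segment.
0–3 s: v starts 8 m/s; Δx = 8·3 + ½·4·3² = 42 m; v ends 20 m/s.
3–7 s: v starts 20 m/s; Δx = 20·4 + ½·7·4² = 136 m; v ends 48 m/s.
7–10 s: v starts 48 m/s; Δx = 48·3 + ½·-11·3² = 94.5 m; v ends 15 m/s.
x(10) = 8 + Σ Δx = 280.5 m.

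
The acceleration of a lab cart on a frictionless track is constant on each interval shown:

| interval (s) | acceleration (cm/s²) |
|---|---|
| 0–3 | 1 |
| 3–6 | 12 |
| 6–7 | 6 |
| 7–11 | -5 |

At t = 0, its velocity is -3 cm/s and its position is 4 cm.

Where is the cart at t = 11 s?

220.5 cm

On each constant-a segment, Δv = aΔt and Δx = v₀Δt + ½aΔt²; chain segment to segment.
0–3 s: v starts -3 cm/s; Δx = -3·3 + ½·1·3² = -4.5 cm; v ends 0 cm/s.
3–6 s: v starts 0 cm/s; Δx = 0·3 + ½·12·3² = 54 cm; v ends 36 cm/s.
6–7 s: v starts 36 cm/s; Δx = 36·1 + ½·6·1² = 39 cm; v ends 42 cm/s.
7–11 s: v starts 42 cm/s; Δx = 42·4 + ½·-5·4² = 128 cm; v ends 22 cm/s.
x(11) = 4 + Σ Δx = 220.5 cm.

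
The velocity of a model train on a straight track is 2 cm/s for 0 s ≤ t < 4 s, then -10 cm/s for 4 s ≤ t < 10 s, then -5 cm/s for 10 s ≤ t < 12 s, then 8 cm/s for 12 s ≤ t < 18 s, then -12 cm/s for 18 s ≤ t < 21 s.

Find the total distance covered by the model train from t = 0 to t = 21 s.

162 cm

Total distance travelled is ∫|v| dt — sum the magnitudes of each area piece.
0–4 s: |2| × 4 = 8 cm
4–10 s: |-10| × 6 = 60 cm
10–12 s: |-5| × 2 = 10 cm
12–18 s: |8| × 6 = 48 cm
18–21 s: |-12| × 3 = 36 cm
Total distance = 162 cm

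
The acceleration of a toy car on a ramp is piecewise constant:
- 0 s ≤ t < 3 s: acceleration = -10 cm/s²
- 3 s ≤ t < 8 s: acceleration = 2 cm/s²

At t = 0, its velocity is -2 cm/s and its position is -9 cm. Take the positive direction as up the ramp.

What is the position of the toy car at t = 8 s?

On each constant-a segment, Δv = aΔt and Δx = v₀Δt + ½aΔt²; chain segment to segment.
0–3 s: v starts -2 cm/s; Δx = -2·3 + ½·-10·3² = -51 cm; v ends -32 cm/s.
3–8 s: v starts -32 cm/s; Δx = -32·5 + ½·2·5² = -135 cm; v ends -22 cm/s.
x(8) = -9 + Σ Δx = -195 cm.

-195 cm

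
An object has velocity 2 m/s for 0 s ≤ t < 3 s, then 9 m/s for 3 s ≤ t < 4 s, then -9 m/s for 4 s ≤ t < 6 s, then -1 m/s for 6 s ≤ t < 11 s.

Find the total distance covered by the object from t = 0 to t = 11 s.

38 m

Total distance travelled is ∫|v| dt — sum the magnitudes of each area piece.
0–3 s: |2| × 3 = 6 m
3–4 s: |9| × 1 = 9 m
4–6 s: |-9| × 2 = 18 m
6–11 s: |-1| × 5 = 5 m
Total distance = 38 m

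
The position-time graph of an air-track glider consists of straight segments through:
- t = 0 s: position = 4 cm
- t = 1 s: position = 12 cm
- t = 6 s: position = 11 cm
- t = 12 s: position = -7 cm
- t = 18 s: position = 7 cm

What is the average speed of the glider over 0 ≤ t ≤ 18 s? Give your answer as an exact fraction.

41/18 cm/s

Average speed = (total path length)/(elapsed time); on a piecewise-linear x-t graph the path length is Σ|Δx|.
0–1 s: |Δx| = |12 − 4| = 8 cm
1–6 s: |Δx| = |11 − 12| = 1 cm
6–12 s: |Δx| = |-7 − 11| = 18 cm
12–18 s: |Δx| = |7 − -7| = 14 cm
Total path = 41 cm; average speed = 41/18 = 41/18 cm/s.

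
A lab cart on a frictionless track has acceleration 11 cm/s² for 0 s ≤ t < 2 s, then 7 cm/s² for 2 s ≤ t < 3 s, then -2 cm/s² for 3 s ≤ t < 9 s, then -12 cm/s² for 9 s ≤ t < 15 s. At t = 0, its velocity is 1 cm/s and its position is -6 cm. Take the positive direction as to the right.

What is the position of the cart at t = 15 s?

On each constant-a segment, Δv = aΔt and Δx = v₀Δt + ½aΔt²; chain segment to segment.
0–2 s: v starts 1 cm/s; Δx = 1·2 + ½·11·2² = 24 cm; v ends 23 cm/s.
2–3 s: v starts 23 cm/s; Δx = 23·1 + ½·7·1² = 26.5 cm; v ends 30 cm/s.
3–9 s: v starts 30 cm/s; Δx = 30·6 + ½·-2·6² = 144 cm; v ends 18 cm/s.
9–15 s: v starts 18 cm/s; Δx = 18·6 + ½·-12·6² = -108 cm; v ends -54 cm/s.
x(15) = -6 + Σ Δx = 80.5 cm.

80.5 cm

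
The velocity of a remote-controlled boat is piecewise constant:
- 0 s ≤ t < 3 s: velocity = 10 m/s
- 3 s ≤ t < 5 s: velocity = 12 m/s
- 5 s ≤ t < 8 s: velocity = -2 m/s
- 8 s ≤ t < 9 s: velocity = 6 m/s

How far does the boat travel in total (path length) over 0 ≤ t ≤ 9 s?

66 m

Distance (not displacement) is the total path length: add the absolute areas under v-t.
0–3 s: |10| × 3 = 30 m
3–5 s: |12| × 2 = 24 m
5–8 s: |-2| × 3 = 6 m
8–9 s: |6| × 1 = 6 m
Total distance = 66 m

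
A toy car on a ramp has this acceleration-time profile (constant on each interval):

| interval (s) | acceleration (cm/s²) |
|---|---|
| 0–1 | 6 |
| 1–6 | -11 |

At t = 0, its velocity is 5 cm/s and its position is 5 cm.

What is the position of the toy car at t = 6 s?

-69.5 cm

On each constant-a segment, Δv = aΔt and Δx = v₀Δt + ½aΔt²; chain segment to segment.
0–1 s: v starts 5 cm/s; Δx = 5·1 + ½·6·1² = 8 cm; v ends 11 cm/s.
1–6 s: v starts 11 cm/s; Δx = 11·5 + ½·-11·5² = -82.5 cm; v ends -44 cm/s.
x(6) = 5 + Σ Δx = -69.5 cm.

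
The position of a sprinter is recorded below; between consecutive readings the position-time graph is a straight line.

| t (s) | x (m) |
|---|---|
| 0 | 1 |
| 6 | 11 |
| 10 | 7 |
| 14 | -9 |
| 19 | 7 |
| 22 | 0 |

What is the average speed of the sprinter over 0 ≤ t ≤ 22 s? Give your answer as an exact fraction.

53/22 m/s

Average speed = (total path length)/(elapsed time); on a piecewise-linear x-t graph the path length is Σ|Δx|.
0–6 s: |Δx| = |11 − 1| = 10 m
6–10 s: |Δx| = |7 − 11| = 4 m
10–14 s: |Δx| = |-9 − 7| = 16 m
14–19 s: |Δx| = |7 − -9| = 16 m
19–22 s: |Δx| = |0 − 7| = 7 m
Total path = 53 m; average speed = 53/22 = 53/22 m/s.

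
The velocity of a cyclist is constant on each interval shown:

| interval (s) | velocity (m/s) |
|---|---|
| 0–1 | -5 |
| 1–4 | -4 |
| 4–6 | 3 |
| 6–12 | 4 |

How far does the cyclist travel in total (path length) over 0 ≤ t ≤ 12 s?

47 m

Total distance travelled is ∫|v| dt — sum the magnitudes of each area piece.
0–1 s: |-5| × 1 = 5 m
1–4 s: |-4| × 3 = 12 m
4–6 s: |3| × 2 = 6 m
6–12 s: |4| × 6 = 24 m
Total distance = 47 m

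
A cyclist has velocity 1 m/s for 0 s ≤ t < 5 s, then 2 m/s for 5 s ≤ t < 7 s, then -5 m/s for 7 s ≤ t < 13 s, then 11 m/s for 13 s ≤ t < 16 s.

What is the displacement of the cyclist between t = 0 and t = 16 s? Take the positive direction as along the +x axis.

Displacement is the signed area under the v-t curve.
0–5 s: 1 × 5 = 5 m
5–7 s: 2 × 2 = 4 m
7–13 s: -5 × 6 = -30 m
13–16 s: 11 × 3 = 33 m
Net displacement = 12 m

12 m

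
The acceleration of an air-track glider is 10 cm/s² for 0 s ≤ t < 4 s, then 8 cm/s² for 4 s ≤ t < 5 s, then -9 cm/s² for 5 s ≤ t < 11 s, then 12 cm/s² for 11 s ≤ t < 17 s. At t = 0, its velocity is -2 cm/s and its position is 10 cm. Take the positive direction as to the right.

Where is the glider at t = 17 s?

406 cm

On each constant-a segment, Δv = aΔt and Δx = v₀Δt + ½aΔt²; chain segment to segment.
0–4 s: v starts -2 cm/s; Δx = -2·4 + ½·10·4² = 72 cm; v ends 38 cm/s.
4–5 s: v starts 38 cm/s; Δx = 38·1 + ½·8·1² = 42 cm; v ends 46 cm/s.
5–11 s: v starts 46 cm/s; Δx = 46·6 + ½·-9·6² = 114 cm; v ends -8 cm/s.
11–17 s: v starts -8 cm/s; Δx = -8·6 + ½·12·6² = 168 cm; v ends 64 cm/s.
x(17) = 10 + Σ Δx = 406 cm.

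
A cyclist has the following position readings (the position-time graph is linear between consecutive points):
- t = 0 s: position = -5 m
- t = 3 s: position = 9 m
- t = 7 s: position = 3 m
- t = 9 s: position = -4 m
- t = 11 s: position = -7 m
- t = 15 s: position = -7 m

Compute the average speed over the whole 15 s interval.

Average speed = (total path length)/(elapsed time); on a piecewise-linear x-t graph the path length is Σ|Δx|.
0–3 s: |Δx| = |9 − -5| = 14 m
3–7 s: |Δx| = |3 − 9| = 6 m
7–9 s: |Δx| = |-4 − 3| = 7 m
9–11 s: |Δx| = |-7 − -4| = 3 m
11–15 s: |Δx| = |-7 − -7| = 0 m
Total path = 30 m; average speed = 30/15 = 2 m/s.

2 m/s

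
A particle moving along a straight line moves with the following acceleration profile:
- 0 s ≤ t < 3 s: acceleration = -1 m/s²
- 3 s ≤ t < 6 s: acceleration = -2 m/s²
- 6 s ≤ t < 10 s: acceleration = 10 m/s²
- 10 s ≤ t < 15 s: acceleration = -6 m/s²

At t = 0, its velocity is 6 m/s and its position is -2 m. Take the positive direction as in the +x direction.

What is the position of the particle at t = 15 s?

189.5 m

On each constant-a segment, Δv = aΔt and Δx = v₀Δt + ½aΔt²; chain segment to segment.
0–3 s: v starts 6 m/s; Δx = 6·3 + ½·-1·3² = 13.5 m; v ends 3 m/s.
3–6 s: v starts 3 m/s; Δx = 3·3 + ½·-2·3² = 0 m; v ends -3 m/s.
6–10 s: v starts -3 m/s; Δx = -3·4 + ½·10·4² = 68 m; v ends 37 m/s.
10–15 s: v starts 37 m/s; Δx = 37·5 + ½·-6·5² = 110 m; v ends 7 m/s.
x(15) = -2 + Σ Δx = 189.5 m.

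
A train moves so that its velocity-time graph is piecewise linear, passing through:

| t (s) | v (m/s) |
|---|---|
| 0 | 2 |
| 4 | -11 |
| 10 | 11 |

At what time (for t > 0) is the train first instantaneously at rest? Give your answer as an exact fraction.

v changes sign on 0–4 s (from 2 to -11); the graph is linear there, so v = 0 at t = 0 + (-2)·(4 − 0)/(-11 − 2) = 8/13 s.

t = 8/13 s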